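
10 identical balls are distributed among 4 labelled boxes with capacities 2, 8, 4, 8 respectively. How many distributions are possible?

Ignoring the caps, the number of non-negative solutions to x_1+…+x_4 = 10 is C(13,3) = 286.
Subtract solutions that violate a single cap (substitute x_i' = x_i − (cap_i+1)): x_1 ≥ 3 gives C(10,3) = 120; x_2 ≥ 9 gives C(4,3) = 4; x_3 ≥ 5 gives C(8,3) = 56; x_4 ≥ 9 gives C(4,3) = 4. Together 184.
Add back pairs where two caps are both exceeded: 0 + 10 + 0 + 0 + 0 + 0 = 10.
By inclusion–exclusion the count is 286 − 184 + 10 = 112.

112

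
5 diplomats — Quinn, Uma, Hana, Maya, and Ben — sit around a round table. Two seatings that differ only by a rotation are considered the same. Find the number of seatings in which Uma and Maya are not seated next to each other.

Without the restriction there are (4)! = 24 seatings.
Those with Uma next to Maya: fuse the pair into one unit and seat 4 units around a circle — 2·(3)! = 12.
Subtracting, 24 − 12 = 12.

12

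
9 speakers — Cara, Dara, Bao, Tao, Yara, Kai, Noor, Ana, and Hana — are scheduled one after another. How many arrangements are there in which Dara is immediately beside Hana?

80640

Place the 7 others and the Dara-Hana pair as 8 objects in a line; the pair has 2 internal arrangements.
That gives 2 × 8! = 2 × 40320 = 80640.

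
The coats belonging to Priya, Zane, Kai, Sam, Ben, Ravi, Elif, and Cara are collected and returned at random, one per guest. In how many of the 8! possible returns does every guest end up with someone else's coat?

14833

Let Aᵢ be the assignments in which guest i gets their own coat. We want the size of the complement of A₁∪…∪A_8.
By inclusion–exclusion this is Σ_{j=0}^{8} (−1)^j C(8,j)·(8−j)!.
Computing: 40320 − 40320 + 20160 − 6720 + 1680 − 336 + 56 − 8 + 1 = 14833.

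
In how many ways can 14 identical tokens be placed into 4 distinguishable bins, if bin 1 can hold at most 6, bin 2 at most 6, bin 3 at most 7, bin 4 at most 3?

121

Ignoring the caps, the number of non-negative solutions to x_1+…+x_4 = 14 is C(17,3) = 680.
Subtract solutions that violate a single cap (substitute x_i' = x_i − (cap_i+1)): x_1 ≥ 7 gives C(10,3) = 120; x_2 ≥ 7 gives C(10,3) = 120; x_3 ≥ 8 gives C(9,3) = 84; x_4 ≥ 4 gives C(13,3) = 286. Together 610.
Add back pairs where two caps are both exceeded: 1 + 0 + 20 + 0 + 20 + 10 = 51.
By inclusion–exclusion the count is 680 − 610 + 51 = 121.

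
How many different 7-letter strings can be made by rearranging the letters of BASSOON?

1260

Letter multiplicities in BASSOON: A×1, B×1, N×1, O×2, S×2.
The number of distinct arrangements is 7!/(2!·2!) = 5040/4 = 1260.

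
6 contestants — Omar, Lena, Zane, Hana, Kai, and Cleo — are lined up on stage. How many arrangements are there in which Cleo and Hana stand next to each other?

Treat {Cleo, Hana} as a single unit. There are 5 units to order, and the pair itself can be ordered 2 ways.
That gives 2 × 5! = 2 × 120 = 240.

240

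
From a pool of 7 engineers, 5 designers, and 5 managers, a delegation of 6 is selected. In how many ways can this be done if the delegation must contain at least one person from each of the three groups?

Unrestricted: C(17,6) = 12376 ways to pick any 6 of the 17.
Selections missing a whole group: no engineers → C(10,6) = 210; no designers → C(12,6) = 924; no managers → C(12,6) = 924.
Add back selections omitting two groups (i.e. drawn from a single group): C(7,6) + C(5,6) + C(5,6) = 7.
By inclusion–exclusion: 12376 − 2058 + 7 = 10325.

10325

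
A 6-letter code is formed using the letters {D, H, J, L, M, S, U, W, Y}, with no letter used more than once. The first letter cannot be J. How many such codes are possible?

The first letter has 9−1 = 8 choices (anything except J).
The remaining 5 letters are filled from the other 8 symbols without repetition: 8 × 7 × 6 × 5 × 4 = 6720.
Total: 8 × 6720 = 53760.

53760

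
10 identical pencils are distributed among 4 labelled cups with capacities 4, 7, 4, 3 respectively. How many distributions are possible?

Without the upper bounds there are C(13,3) = 286 ways to split 10 among 4 cups.
Subtract solutions that violate a single cap (substitute x_i' = x_i − (cap_i+1)): x_1 ≥ 5 gives C(8,3) = 56; x_2 ≥ 8 gives C(5,3) = 10; x_3 ≥ 5 gives C(8,3) = 56; x_4 ≥ 4 gives C(9,3) = 84. Together 206.
Add back pairs where two caps are both exceeded: 0 + 1 + 4 + 0 + 0 + 4 = 9.
By inclusion–exclusion the count is 286 − 206 + 9 = 89.

89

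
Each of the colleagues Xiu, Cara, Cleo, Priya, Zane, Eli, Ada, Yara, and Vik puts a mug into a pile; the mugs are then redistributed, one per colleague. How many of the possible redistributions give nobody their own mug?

Count assignments avoiding every fixed point. For any j of the 9 colleagues fixed to their own mug, the other 9−j can be arranged in (9−j)! ways.
By inclusion–exclusion this is Σ_{j=0}^{9} (−1)^j C(9,j)·(9−j)!.
Computing: 362880 − 362880 + 181440 − 60480 + 15120 − 3024 + 504 − 72 + 9 − 1 = 133496.

133496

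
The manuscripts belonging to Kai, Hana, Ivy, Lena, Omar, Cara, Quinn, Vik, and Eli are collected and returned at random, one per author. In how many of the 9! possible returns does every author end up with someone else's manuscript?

Let Aᵢ be the assignments in which author i gets their own manuscript. We want the size of the complement of A₁∪…∪A_9.
By inclusion–exclusion this is Σ_{j=0}^{9} (−1)^j C(9,j)·(9−j)!.
Computing: 362880 − 362880 + 181440 − 60480 + 15120 − 3024 + 504 − 72 + 9 − 1 = 133496.

133496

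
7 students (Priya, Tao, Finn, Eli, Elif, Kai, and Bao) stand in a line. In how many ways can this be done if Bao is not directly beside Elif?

3600

Of the 7! = 5040 arrangements, those with Bao and Elif adjacent number 2 × 6! = 1440 (treat the pair as a block with 2 internal orders).
So 5040 − 1440 = 3600 arrangements keep them apart.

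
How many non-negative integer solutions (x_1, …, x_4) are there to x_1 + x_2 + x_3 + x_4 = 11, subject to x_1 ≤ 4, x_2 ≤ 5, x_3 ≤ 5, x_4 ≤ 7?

150

Ignoring the caps, the number of non-negative solutions to x_1+…+x_4 = 11 is C(14,3) = 364.
Subtract solutions that violate a single cap (substitute x_i' = x_i − (cap_i+1)): x_1 ≥ 5 gives C(9,3) = 84; x_2 ≥ 6 gives C(8,3) = 56; x_3 ≥ 6 gives C(8,3) = 56; x_4 ≥ 8 gives C(6,3) = 20. Together 216.
Add back pairs where two caps are both exceeded: 1 + 1 + 0 + 0 + 0 + 0 = 2.
By inclusion–exclusion the count is 364 − 216 + 2 = 150.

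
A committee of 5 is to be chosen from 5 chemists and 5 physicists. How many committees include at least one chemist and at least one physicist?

With no constraint there are C(10,5) = 252 possible selections.
Selections missing a whole group: no chemists → C(5,5) = 1; no physicists → C(5,5) = 1.
Both groups omitted at once is impossible, so 252 − 2 = 250.

250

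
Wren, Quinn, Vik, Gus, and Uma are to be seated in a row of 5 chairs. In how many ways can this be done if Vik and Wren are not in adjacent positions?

72

There are 5! = 120 arrangements in all. If Vik and Wren are adjacent, merging them into one block gives 2·(4)! = 48 arrangements.
So 120 − 48 = 72 arrangements keep them apart.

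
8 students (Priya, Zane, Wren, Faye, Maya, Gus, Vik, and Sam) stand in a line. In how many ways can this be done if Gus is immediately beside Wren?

10080

Glue Gus and Wren into one block (2 internal orders), leaving 7 units to arrange in a row.
That gives 2 × 7! = 2 × 5040 = 10080.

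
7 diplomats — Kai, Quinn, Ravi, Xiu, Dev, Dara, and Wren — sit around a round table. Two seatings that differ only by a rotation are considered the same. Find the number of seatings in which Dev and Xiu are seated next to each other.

240

Treat {Dev, Xiu} as one unit (2 internal orders) and seat the resulting 6 units around the table: (5)! circular arrangements.
So 2 × (5)! = 2 × 120 = 240.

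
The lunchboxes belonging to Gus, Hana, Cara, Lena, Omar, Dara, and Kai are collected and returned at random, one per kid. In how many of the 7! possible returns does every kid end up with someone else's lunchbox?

This is the derangement count D_7: permutations of 7 items with no fixed point.
By inclusion–exclusion this is Σ_{j=0}^{7} (−1)^j C(7,j)·(7−j)!.
Computing: 5040 − 5040 + 2520 − 840 + 210 − 42 + 7 − 1 = 1854.

1854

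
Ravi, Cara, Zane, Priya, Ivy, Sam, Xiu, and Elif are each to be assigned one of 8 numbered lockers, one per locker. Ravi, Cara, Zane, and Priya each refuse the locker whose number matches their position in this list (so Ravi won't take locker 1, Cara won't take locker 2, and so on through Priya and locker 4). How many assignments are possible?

24024

Let Aᵢ (for 1 ≤ i ≤ 4) be the placements that put person i in their forbidden locker. Any j of these fix j positions, leaving (8−j)! ways to fill the rest, and there are C(4,j) ways to pick which j.
By inclusion–exclusion, the number of valid placements is Σ_{j=0}^{4} (−1)^j C(4,j)·(8−j)!.
Computing: 40320 − 20160 + 4320 − 480 + 24 = 24024.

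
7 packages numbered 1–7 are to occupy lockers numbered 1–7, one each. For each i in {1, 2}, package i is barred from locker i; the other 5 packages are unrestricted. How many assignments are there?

Let Aᵢ (for i ∈ {1, 2}) be the placements that put package i in its forbidden locker. Any j of these fix j positions, leaving (7−j)! ways to fill the rest, and there are C(2,j) ways to pick which j.
By inclusion–exclusion, the number of valid placements is Σ_{j=0}^{2} (−1)^j C(2,j)·(7−j)!.
Computing: 5040 − 1440 + 120 = 3720.

3720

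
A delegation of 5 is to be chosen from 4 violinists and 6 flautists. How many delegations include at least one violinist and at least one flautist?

246

With no constraint there are C(10,5) = 252 possible selections.
Subtract selections that omit an entire group: no violinists → C(6,5) = 6; no flautists → C(4,5) = 0.
Both groups omitted at once is impossible, so 252 − 6 = 246.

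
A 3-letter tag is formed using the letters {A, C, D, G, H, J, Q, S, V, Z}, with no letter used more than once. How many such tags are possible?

720

With no repetition, fill the 3 letters in order: 10 choices, then 9, down to 8.
10 × 9 × 8 = 720.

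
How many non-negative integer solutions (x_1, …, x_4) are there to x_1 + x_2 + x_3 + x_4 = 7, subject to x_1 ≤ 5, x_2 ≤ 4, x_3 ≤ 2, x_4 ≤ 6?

Without the upper bounds there are C(10,3) = 120 ways to split 7 among 4 variables.
Subtract solutions that violate a single cap (substitute x_i' = x_i − (cap_i+1)): x_1 ≥ 6 gives C(4,3) = 4; x_2 ≥ 5 gives C(5,3) = 10; x_3 ≥ 3 gives C(7,3) = 35; x_4 ≥ 7 gives C(3,3) = 1. Together 50.
No two caps can be exceeded simultaneously, so the pair terms are all 0.
By inclusion–exclusion the count is 120 − 50 + 0 = 70.

70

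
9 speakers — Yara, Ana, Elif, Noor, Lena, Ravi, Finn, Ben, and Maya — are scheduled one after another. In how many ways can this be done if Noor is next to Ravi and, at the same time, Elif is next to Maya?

20160

Treat {Noor,Ravi} as one block (2 orders) and {Elif,Maya} as another (2 orders).
That leaves 7 units to arrange: 2 × 2 × 7! = 4 × 5040 = 20160.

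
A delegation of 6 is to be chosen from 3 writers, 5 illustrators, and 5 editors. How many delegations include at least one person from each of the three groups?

Unrestricted: C(13,6) = 1716 ways to pick any 6 of the 13.
Selections missing a whole group: no writers → C(10,6) = 210; no illustrators → C(8,6) = 28; no editors → C(8,6) = 28.
Add back selections omitting two groups (i.e. drawn from a single group): C(3,6) + C(5,6) + C(5,6) = 0.
By inclusion–exclusion: 1716 − 266 + 0 = 1450.

1450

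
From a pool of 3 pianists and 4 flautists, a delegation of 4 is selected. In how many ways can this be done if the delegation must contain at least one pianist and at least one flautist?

34

Total 4-person selections from all 7: C(7,4) = 35.
Selections missing a whole group: no pianists → C(4,4) = 1; no flautists → C(3,4) = 0.
Both groups omitted at once is impossible, so 35 − 1 = 34.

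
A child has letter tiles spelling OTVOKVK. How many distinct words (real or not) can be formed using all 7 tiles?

630

Letter multiplicities in OTVOKVK: K×2, O×2, T×1, V×2.
The number of distinct arrangements is 7!/(2!·2!·2!) = 5040/8 = 630.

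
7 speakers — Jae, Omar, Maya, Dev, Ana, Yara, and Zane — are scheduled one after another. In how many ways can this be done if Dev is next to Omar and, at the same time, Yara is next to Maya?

Treat {Dev,Omar} as one block (2 orders) and {Yara,Maya} as another (2 orders).
That leaves 5 units to arrange: 2 × 2 × 5! = 4 × 120 = 480.

480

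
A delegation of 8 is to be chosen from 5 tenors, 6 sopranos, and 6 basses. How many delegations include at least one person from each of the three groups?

With no constraint there are C(17,8) = 24310 possible selections.
Subtract selections that omit an entire group: no tenors → C(12,8) = 495; no sopranos → C(11,8) = 165; no basses → C(11,8) = 165.
Add back selections omitting two groups (i.e. drawn from a single group): C(5,8) + C(6,8) + C(6,8) = 0.
By inclusion–exclusion: 24310 − 825 + 0 = 23485.

23485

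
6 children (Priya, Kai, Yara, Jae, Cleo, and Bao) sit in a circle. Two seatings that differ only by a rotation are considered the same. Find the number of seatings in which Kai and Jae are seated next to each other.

48

Glue Kai and Jae into a block (2 internal orders). Seating 5 units around a circle gives (4)! arrangements.
So 2 × (4)! = 2 × 24 = 48.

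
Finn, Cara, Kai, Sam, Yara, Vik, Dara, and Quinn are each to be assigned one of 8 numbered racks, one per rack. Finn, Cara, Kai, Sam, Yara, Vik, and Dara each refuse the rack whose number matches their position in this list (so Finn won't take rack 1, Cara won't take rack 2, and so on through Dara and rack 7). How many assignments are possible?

Let Aᵢ (for 1 ≤ i ≤ 7) be the placements that put person i in their forbidden rack. Any j of these fix j positions, leaving (8−j)! ways to fill the rest, and there are C(7,j) ways to pick which j.
By inclusion–exclusion, the number of valid placements is Σ_{j=0}^{7} (−1)^j C(7,j)·(8−j)!.
Computing: 40320 − 35280 + 15120 − 4200 + 840 − 126 + 14 − 1 = 16687.

16687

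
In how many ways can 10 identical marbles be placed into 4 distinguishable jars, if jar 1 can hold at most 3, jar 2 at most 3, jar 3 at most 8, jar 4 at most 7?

114

Without the upper bounds there are C(13,3) = 286 ways to split 10 among 4 jars.
Subtract solutions that violate a single cap (substitute x_i' = x_i − (cap_i+1)): x_1 ≥ 4 gives C(9,3) = 84; x_2 ≥ 4 gives C(9,3) = 84; x_3 ≥ 9 gives C(4,3) = 4; x_4 ≥ 8 gives C(5,3) = 10. Together 182.
Add back pairs where two caps are both exceeded: 10 + 0 + 0 + 0 + 0 + 0 = 10.
By inclusion–exclusion the count is 286 − 182 + 10 = 114.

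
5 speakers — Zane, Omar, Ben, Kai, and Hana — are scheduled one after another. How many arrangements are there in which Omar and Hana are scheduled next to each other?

48

Treat {Omar, Hana} as a single unit. There are 4 units to order, and the pair itself can be ordered 2 ways.
That gives 2 × 4! = 2 × 24 = 48.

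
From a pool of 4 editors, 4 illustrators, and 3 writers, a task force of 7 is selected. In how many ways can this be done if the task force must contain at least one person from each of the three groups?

Unrestricted: C(11,7) = 330 ways to pick any 7 of the 11.
Selections missing a whole group: no editors → C(7,7) = 1; no illustrators → C(7,7) = 1; no writers → C(8,7) = 8.
Add back selections omitting two groups (i.e. drawn from a single group): C(4,7) + C(4,7) + C(3,7) = 0.
By inclusion–exclusion: 330 − 10 + 0 = 320.

320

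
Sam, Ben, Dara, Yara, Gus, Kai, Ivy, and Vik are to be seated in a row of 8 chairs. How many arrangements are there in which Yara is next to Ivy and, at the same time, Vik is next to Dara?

2880

Treat {Yara,Ivy} as one block (2 orders) and {Vik,Dara} as another (2 orders).
That leaves 6 units to arrange: 2 × 2 × 6! = 4 × 720 = 2880.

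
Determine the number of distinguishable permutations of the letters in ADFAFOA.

420

ADFAFOA has 7 letters with A appearing 3 times and F appearing twice.
The number of distinct arrangements is 7!/(3!·2!) = 5040/12 = 420.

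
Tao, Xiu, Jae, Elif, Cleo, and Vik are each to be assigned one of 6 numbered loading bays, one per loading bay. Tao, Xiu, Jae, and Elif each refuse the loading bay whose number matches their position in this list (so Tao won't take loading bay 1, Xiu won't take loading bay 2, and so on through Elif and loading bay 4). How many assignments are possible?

362

Let Aᵢ (for 1 ≤ i ≤ 4) be the placements that put person i in their forbidden loading bay. Any j of these fix j positions, leaving (6−j)! ways to fill the rest, and there are C(4,j) ways to pick which j.
By inclusion–exclusion, the number of valid placements is Σ_{j=0}^{4} (−1)^j C(4,j)·(6−j)!.
Computing: 720 − 480 + 144 − 24 + 2 = 362.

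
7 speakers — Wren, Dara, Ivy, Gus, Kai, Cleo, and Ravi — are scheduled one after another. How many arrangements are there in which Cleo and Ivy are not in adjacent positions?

3600

There are 7! = 5040 arrangements in all. If Cleo and Ivy are adjacent, merging them into one block gives 2·(6)! = 1440 arrangements.
Complementary counting: 5040 − 1440 = 3600.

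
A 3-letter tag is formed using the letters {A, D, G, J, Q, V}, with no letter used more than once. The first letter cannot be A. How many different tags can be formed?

The first letter has 6−1 = 5 choices (anything except A).
The remaining 2 letters are filled from the other 5 symbols without repetition: 5 × 4 = 20.
Total: 5 × 20 = 100.

100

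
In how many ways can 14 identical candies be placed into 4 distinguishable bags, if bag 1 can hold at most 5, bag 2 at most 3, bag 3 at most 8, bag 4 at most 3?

48

Ignoring the caps, the number of non-negative solutions to x_1+…+x_4 = 14 is C(17,3) = 680.
Subtract solutions that violate a single cap (substitute x_i' = x_i − (cap_i+1)): x_1 ≥ 6 gives C(11,3) = 165; x_2 ≥ 4 gives C(13,3) = 286; x_3 ≥ 9 gives C(8,3) = 56; x_4 ≥ 4 gives C(13,3) = 286. Together 793.
Add back pairs where two caps are both exceeded: 35 + 0 + 35 + 4 + 84 + 4 = 162.
Subtract triples: 0 + 1 + 0 + 0 = 1.
By inclusion–exclusion the count is 680 − 793 + 162 − 1 = 48.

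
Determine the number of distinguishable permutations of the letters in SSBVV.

SSBVV has 5 letters with S appearing twice and V appearing twice.
So there are 5! / (2!·2!) = 30 distinguishable arrangements.

30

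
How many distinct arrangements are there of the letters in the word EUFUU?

EUFUU has 5 letters with U appearing 3 times.
So there are 5! / (3!) = 20 distinguishable arrangements.

20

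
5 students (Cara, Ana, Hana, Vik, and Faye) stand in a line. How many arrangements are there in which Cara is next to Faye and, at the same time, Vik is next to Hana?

Treat {Cara,Faye} as one block (2 orders) and {Vik,Hana} as another (2 orders).
That leaves 3 units to arrange: 2 × 2 × 3! = 4 × 6 = 24.

24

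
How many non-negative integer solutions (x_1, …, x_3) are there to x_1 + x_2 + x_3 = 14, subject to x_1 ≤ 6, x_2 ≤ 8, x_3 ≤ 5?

By stars and bars, unrestricted non-negative solutions to x_1+…+x_3 = 14 number C(14+2,2) = 120.
Subtract solutions that violate a single cap (substitute x_i' = x_i − (cap_i+1)): x_1 ≥ 7 gives C(9,2) = 36; x_2 ≥ 9 gives C(7,2) = 21; x_3 ≥ 6 gives C(10,2) = 45. Together 102.
Add back pairs where two caps are both exceeded: 0 + 3 + 0 = 3.
By inclusion–exclusion the count is 120 − 102 + 3 = 21.

21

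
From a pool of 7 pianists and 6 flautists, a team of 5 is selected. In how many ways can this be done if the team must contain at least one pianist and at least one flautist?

1260

Total 5-person selections from all 13: C(13,5) = 1287.
Subtract selections that omit an entire group: no pianists → C(6,5) = 6; no flautists → C(7,5) = 21.
Both groups omitted at once is impossible, so 1287 − 27 = 1260.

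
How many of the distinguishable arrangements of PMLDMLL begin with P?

Fix P in the first position and arrange the remaining 6 letters.
Those 6 letters have L appearing 3 times and M appearing twice, giving (6)!/(3!·2!) = 60.

60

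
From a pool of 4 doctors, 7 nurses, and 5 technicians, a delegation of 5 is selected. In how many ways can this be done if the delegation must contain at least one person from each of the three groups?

With no constraint there are C(16,5) = 4368 possible selections.
Selections missing a whole group: no doctors → C(12,5) = 792; no nurses → C(9,5) = 126; no technicians → C(11,5) = 462.
Add back selections omitting two groups (i.e. drawn from a single group): C(4,5) + C(7,5) + C(5,5) = 22.
By inclusion–exclusion: 4368 − 1380 + 22 = 3010.

3010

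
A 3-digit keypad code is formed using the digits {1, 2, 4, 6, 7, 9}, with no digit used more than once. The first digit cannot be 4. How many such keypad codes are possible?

100

The first digit has 6−1 = 5 choices (anything except 4).
The remaining 2 digits are filled from the other 5 symbols without repetition: 5 × 4 = 20.
Total: 5 × 20 = 100.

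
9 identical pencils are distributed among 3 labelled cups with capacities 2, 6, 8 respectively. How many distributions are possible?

Without the upper bounds there are C(11,2) = 55 ways to split 9 among 3 cups.
Subtract solutions that violate a single cap (substitute x_i' = x_i − (cap_i+1)): x_1 ≥ 3 gives C(8,2) = 28; x_2 ≥ 7 gives C(4,2) = 6; x_3 ≥ 9 gives C(2,2) = 1. Together 35.
No two caps can be exceeded simultaneously, so the pair terms are all 0.
By inclusion–exclusion the count is 55 − 35 + 0 = 20.

20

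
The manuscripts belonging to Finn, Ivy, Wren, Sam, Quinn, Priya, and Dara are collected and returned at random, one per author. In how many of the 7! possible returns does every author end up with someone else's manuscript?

This is the derangement count D_7: permutations of 7 items with no fixed point.
By inclusion–exclusion this is Σ_{j=0}^{7} (−1)^j C(7,j)·(7−j)!.
Computing: 5040 − 5040 + 2520 − 840 + 210 − 42 + 7 − 1 = 1854.

1854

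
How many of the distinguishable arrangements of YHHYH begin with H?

With the first slot taken by H, it remains to arrange the other 4 letters (YHYH).
Those 4 letters have H appearing twice and Y appearing twice, giving (4)!/(2!·2!) = 6.

6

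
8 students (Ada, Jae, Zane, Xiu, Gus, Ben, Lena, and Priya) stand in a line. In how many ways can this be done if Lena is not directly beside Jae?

30240

Of the 8! = 40320 arrangements, those with Lena and Jae adjacent number 2 × 7! = 10080 (treat the pair as a block with 2 internal orders).
Complementary counting: 40320 − 10080 = 30240.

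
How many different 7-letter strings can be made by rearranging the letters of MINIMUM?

The 7 letters of MINIMUM have repeats: I appearing twice and M appearing 3 times.
So there are 7! / (3!·2!) = 420 distinguishable arrangements.

420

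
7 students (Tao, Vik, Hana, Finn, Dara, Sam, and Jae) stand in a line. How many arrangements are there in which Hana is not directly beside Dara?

Of the 7! = 5040 arrangements, those with Hana and Dara adjacent number 2 × 6! = 1440 (treat the pair as a block with 2 internal orders).
So 5040 − 1440 = 3600 arrangements keep them apart.

3600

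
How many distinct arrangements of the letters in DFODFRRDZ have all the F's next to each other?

Treat the 2 copies of F as a single block. The multiset to arrange is then {FF, D, D, D, O, R, R, Z}, 8 items in all.
That gives (8)!/(3!·2!) = 3360 arrangements.

3360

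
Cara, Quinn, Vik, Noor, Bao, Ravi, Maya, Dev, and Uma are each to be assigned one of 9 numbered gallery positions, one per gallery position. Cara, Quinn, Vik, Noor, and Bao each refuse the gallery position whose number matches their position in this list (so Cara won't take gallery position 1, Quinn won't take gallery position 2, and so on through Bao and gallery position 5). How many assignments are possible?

205056

Let Aᵢ (for 1 ≤ i ≤ 5) be the placements that put person i in their forbidden gallery position. Any j of these fix j positions, leaving (9−j)! ways to fill the rest, and there are C(5,j) ways to pick which j.
By inclusion–exclusion, the number of valid placements is Σ_{j=0}^{5} (−1)^j C(5,j)·(9−j)!.
Computing: 362880 − 201600 + 50400 − 7200 + 600 − 24 = 205056.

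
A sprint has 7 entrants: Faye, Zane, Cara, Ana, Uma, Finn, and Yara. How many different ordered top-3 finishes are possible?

This is an ordered selection of 3 from 7: P(7,3).
That gives 7 × 6 × 5 = 210.

210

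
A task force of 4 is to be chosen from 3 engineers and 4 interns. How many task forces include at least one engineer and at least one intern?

34

With no constraint there are C(7,4) = 35 possible selections.
Selections missing a whole group: no engineers → C(4,4) = 1; no interns → C(3,4) = 0.
Both groups omitted at once is impossible, so 35 − 1 = 34.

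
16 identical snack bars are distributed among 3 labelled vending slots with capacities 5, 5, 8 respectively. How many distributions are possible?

Ignoring the caps, the number of non-negative solutions to x_1+…+x_3 = 16 is C(18,2) = 153.
Subtract solutions that violate a single cap (substitute x_i' = x_i − (cap_i+1)): x_1 ≥ 6 gives C(12,2) = 66; x_2 ≥ 6 gives C(12,2) = 66; x_3 ≥ 9 gives C(9,2) = 36. Together 168.
Add back pairs where two caps are both exceeded: 15 + 3 + 3 = 21.
By inclusion–exclusion the count is 153 − 168 + 21 = 6.

6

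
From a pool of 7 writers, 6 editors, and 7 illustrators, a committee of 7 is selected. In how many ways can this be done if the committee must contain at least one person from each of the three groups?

Unrestricted: C(20,7) = 77520 ways to pick any 7 of the 20.
Subtract selections that omit an entire group: no writers → C(13,7) = 1716; no editors → C(14,7) = 3432; no illustrators → C(13,7) = 1716.
Add back selections omitting two groups (i.e. drawn from a single group): C(7,7) + C(6,7) + C(7,7) = 2.
By inclusion–exclusion: 77520 − 6864 + 2 = 70658.

70658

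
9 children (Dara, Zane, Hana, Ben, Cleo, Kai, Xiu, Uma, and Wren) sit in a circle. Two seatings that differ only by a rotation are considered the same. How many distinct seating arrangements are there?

Fix one person's seat to break rotational symmetry; the remaining 8 people can be arranged in (8)! = 40320 ways.

40320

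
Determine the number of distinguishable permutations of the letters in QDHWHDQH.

1680

The 8 letters of QDHWHDQH have repeats: D appearing twice, H appearing 3 times, and Q appearing twice.
The number of distinct arrangements is 8!/(3!·2!·2!) = 40320/24 = 1680.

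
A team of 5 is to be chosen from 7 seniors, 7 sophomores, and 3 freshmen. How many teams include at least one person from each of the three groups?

With no constraint there are C(17,5) = 6188 possible selections.
Subtract selections that omit an entire group: no seniors → C(10,5) = 252; no sophomores → C(10,5) = 252; no freshmen → C(14,5) = 2002.
Add back selections omitting two groups (i.e. drawn from a single group): C(7,5) + C(7,5) + C(3,5) = 42.
By inclusion–exclusion: 6188 − 2506 + 42 = 3724.

3724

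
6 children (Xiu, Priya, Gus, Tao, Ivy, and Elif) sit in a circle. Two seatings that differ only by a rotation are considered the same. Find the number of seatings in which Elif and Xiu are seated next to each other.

48

Glue Elif and Xiu into a block (2 internal orders). Seating 5 units around a circle gives (4)! arrangements.
So 2 × (4)! = 2 × 24 = 48.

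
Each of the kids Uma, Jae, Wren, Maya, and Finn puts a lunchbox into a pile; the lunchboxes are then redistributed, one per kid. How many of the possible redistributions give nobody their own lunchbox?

Count assignments avoiding every fixed point. For any j of the 5 kids fixed to their own lunchbox, the other 5−j can be arranged in (5−j)! ways.
By inclusion–exclusion this is Σ_{j=0}^{5} (−1)^j C(5,j)·(5−j)!.
Computing: 120 − 120 + 60 − 20 + 5 − 1 = 44.

44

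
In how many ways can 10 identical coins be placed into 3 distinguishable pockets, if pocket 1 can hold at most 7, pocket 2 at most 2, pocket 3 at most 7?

18

By stars and bars, unrestricted non-negative solutions to x_1+…+x_3 = 10 number C(10+2,2) = 66.
Subtract solutions that violate a single cap (substitute x_i' = x_i − (cap_i+1)): x_1 ≥ 8 gives C(4,2) = 6; x_2 ≥ 3 gives C(9,2) = 36; x_3 ≥ 8 gives C(4,2) = 6. Together 48.
No two caps can be exceeded simultaneously, so the pair terms are all 0.
By inclusion–exclusion the count is 66 − 48 + 0 = 18.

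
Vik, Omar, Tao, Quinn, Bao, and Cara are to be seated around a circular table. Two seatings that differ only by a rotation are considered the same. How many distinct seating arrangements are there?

Around a circle, 6 distinct people have 6!/6 = (5)! = 120 rotationally distinct seatings.

120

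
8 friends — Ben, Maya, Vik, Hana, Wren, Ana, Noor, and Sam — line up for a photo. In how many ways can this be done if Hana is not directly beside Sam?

There are 8! = 40320 arrangements in all. If Hana and Sam are adjacent, merging them into one block gives 2·(7)! = 10080 arrangements.
So 40320 − 10080 = 30240 arrangements keep them apart.

30240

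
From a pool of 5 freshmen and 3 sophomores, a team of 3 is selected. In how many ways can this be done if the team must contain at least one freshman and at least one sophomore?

Unrestricted: C(8,3) = 56 ways to pick any 3 of the 8.
Selections missing a whole group: no freshmen → C(3,3) = 1; no sophomores → C(5,3) = 10.
Both groups omitted at once is impossible, so 56 − 11 = 45.

45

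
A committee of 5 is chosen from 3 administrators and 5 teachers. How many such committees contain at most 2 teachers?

Split by how many teachers are chosen (0 through 2).
Sum: C(5,0)·C(3,5) + C(5,1)·C(3,4) + C(5,2)·C(3,3) = 0 + 0 + 10 = 10.

10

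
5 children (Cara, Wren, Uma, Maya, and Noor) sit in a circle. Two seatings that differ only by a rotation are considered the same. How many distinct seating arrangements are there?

Fix one person's seat to break rotational symmetry; the remaining 4 people can be arranged in (4)! = 24 ways.

24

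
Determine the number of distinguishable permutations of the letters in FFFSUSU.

FFFSUSU has 7 letters with F appearing 3 times, S appearing twice, and U appearing twice.
So there are 7! / (3!·2!·2!) = 210 distinguishable arrangements.

210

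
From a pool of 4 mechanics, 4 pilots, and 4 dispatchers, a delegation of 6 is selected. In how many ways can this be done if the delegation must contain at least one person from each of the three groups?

840

Total 6-person selections from all 12: C(12,6) = 924.
Selections missing a whole group: no mechanics → C(8,6) = 28; no pilots → C(8,6) = 28; no dispatchers → C(8,6) = 28.
Add back selections omitting two groups (i.e. drawn from a single group): C(4,6) + C(4,6) + C(4,6) = 0.
By inclusion–exclusion: 924 − 84 + 0 = 840.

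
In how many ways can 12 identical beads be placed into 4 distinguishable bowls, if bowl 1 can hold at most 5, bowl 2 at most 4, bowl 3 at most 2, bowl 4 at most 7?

59

Ignoring the caps, the number of non-negative solutions to x_1+…+x_4 = 12 is C(15,3) = 455.
Subtract solutions that violate a single cap (substitute x_i' = x_i − (cap_i+1)): x_1 ≥ 6 gives C(9,3) = 84; x_2 ≥ 5 gives C(10,3) = 120; x_3 ≥ 3 gives C(12,3) = 220; x_4 ≥ 8 gives C(7,3) = 35. Together 459.
Add back pairs where two caps are both exceeded: 4 + 20 + 0 + 35 + 0 + 4 = 63.
By inclusion–exclusion the count is 455 − 459 + 63 = 59.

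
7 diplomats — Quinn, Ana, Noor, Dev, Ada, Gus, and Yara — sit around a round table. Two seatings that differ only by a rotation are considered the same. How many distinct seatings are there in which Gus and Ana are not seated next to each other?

Without the restriction there are (6)! = 720 seatings.
Those with Gus next to Ana: fuse the pair into one unit and seat 6 units around a circle — 2·(5)! = 240.
Subtracting, 720 − 240 = 480.

480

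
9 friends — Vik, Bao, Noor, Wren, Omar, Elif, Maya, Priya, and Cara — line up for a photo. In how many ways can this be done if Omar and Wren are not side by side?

There are 9! = 362880 arrangements in all. If Omar and Wren are adjacent, merging them into one block gives 2·(8)! = 80640 arrangements.
So 362880 − 80640 = 282240 arrangements keep them apart.

282240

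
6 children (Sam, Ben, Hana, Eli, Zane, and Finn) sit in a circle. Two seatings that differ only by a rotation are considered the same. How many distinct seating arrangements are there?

Around a circle, 6 distinct people have 6!/6 = (5)! = 120 rotationally distinct seatings.

120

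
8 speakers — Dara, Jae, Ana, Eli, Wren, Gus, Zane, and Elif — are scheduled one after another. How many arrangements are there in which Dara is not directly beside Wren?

30240

There are 8! = 40320 arrangements in all. If Dara and Wren are adjacent, merging them into one block gives 2·(7)! = 10080 arrangements.
So 40320 − 10080 = 30240 arrangements keep them apart.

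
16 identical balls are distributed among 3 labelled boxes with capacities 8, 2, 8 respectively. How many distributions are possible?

By stars and bars, unrestricted non-negative solutions to x_1+…+x_3 = 16 number C(16+2,2) = 153.
Subtract solutions that violate a single cap (substitute x_i' = x_i − (cap_i+1)): x_1 ≥ 9 gives C(9,2) = 36; x_2 ≥ 3 gives C(15,2) = 105; x_3 ≥ 9 gives C(9,2) = 36. Together 177.
Add back pairs where two caps are both exceeded: 15 + 0 + 15 = 30.
By inclusion–exclusion the count is 153 − 177 + 30 = 6.

6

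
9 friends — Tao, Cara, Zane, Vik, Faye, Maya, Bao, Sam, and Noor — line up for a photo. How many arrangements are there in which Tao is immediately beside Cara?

80640

Place the 7 others and the Tao-Cara pair as 8 objects in a line; the pair has 2 internal arrangements.
So the count is 2·(8)! = 80640.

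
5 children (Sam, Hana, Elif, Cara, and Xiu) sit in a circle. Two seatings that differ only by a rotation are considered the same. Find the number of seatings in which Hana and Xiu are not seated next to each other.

12

Without the restriction there are (4)! = 24 seatings.
Seatings with Hana beside Xiu: treat them as a block with 2 internal orders, giving 2 × (3)! = 12.
Subtracting, 24 − 12 = 12.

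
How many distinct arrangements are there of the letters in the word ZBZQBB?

60

The 6 letters of ZBZQBB have repeats: B appearing 3 times and Z appearing twice.
So there are 6! / (3!·2!) = 60 distinguishable arrangements.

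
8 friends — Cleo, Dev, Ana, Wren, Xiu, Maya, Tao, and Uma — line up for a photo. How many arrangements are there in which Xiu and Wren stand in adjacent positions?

Place the 6 others and the Xiu-Wren pair as 7 objects in a line; the pair has 2 internal arrangements.
That gives 2 × 7! = 2 × 5040 = 10080.

10080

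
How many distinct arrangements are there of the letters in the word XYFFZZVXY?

The 9 letters of XYFFZZVXY have repeats: F appearing twice, X appearing twice, Y appearing twice, and Z appearing twice.
The number of distinct arrangements is 9!/(2!·2!·2!·2!) = 362880/16 = 22680.

22680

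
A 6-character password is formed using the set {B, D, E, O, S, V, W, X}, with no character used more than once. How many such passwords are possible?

20160

Choose and order 6 of the 8 symbols: the first character has 8 options, the next 7, and so on down to 3.
8 × 7 × 6 × 5 × 4 × 3 = 20160.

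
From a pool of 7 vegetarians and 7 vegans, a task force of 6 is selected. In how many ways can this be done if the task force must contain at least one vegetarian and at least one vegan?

2989

Total 6-person selections from all 14: C(14,6) = 3003.
Selections missing a whole group: no vegetarians → C(7,6) = 7; no vegans → C(7,6) = 7.
Both groups omitted at once is impossible, so 3003 − 14 = 2989.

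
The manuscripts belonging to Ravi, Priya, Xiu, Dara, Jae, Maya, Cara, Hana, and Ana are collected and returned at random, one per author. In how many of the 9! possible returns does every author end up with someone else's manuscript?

133496

Count assignments avoiding every fixed point. For any j of the 9 authors fixed to their own manuscript, the other 9−j can be arranged in (9−j)! ways.
By inclusion–exclusion this is Σ_{j=0}^{9} (−1)^j C(9,j)·(9−j)!.
Computing: 362880 − 362880 + 181440 − 60480 + 15120 − 3024 + 504 − 72 + 9 − 1 = 133496.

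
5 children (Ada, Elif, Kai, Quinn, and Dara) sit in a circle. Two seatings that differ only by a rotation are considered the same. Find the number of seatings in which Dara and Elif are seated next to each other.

Glue Dara and Elif into a block (2 internal orders). Seating 4 units around a circle gives (3)! arrangements.
So 2 × (3)! = 2 × 6 = 12.

12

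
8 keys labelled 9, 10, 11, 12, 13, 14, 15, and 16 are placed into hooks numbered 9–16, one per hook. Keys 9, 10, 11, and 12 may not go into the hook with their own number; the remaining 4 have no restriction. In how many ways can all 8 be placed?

24024

Let Aᵢ (for 9 ≤ i ≤ 12) be the placements that put key i in its forbidden hook. Any j of these fix j positions, leaving (8−j)! ways to fill the rest, and there are C(4,j) ways to pick which j.
By inclusion–exclusion, the number of valid placements is Σ_{j=0}^{4} (−1)^j C(4,j)·(8−j)!.
Computing: 40320 − 20160 + 4320 − 480 + 24 = 24024.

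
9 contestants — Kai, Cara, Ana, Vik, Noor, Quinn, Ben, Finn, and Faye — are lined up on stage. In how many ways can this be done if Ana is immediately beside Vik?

80640

Glue Ana and Vik into one block (2 internal orders), leaving 8 units to arrange in a row.
That gives 2 × 8! = 2 × 40320 = 80640.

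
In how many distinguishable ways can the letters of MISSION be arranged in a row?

The 7 letters of MISSION have repeats: I appearing twice and S appearing twice.
The number of distinct arrangements is 7!/(2!·2!) = 5040/4 = 1260.

1260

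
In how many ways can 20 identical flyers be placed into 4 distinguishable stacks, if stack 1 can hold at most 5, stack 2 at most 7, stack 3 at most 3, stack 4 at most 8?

Without the upper bounds there are C(23,3) = 1771 ways to split 20 among 4 stacks.
Subtract solutions that violate a single cap (substitute x_i' = x_i − (cap_i+1)): x_1 ≥ 6 gives C(17,3) = 680; x_2 ≥ 8 gives C(15,3) = 455; x_3 ≥ 4 gives C(19,3) = 969; x_4 ≥ 9 gives C(14,3) = 364. Together 2468.
Add back pairs where two caps are both exceeded: 84 + 286 + 56 + 165 + 20 + 120 = 731.
Subtract triples: 10 + 0 + 4 + 0 = 14.
By inclusion–exclusion the count is 1771 − 2468 + 731 − 14 = 20.

20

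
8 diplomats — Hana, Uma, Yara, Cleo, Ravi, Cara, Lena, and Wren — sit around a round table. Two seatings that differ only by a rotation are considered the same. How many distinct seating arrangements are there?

5040

Fix one person's seat to break rotational symmetry; the remaining 7 people can be arranged in (7)! = 5040 ways.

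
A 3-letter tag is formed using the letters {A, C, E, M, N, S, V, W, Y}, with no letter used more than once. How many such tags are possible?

504

This is a permutation of 3 out of 9: P(9,3) = 9!/6!.
That product is 9 × 8 × 7 = 504.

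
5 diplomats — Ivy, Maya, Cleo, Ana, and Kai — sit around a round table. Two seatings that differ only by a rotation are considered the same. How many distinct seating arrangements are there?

Seat Ivy anywhere (absorbing the rotational symmetry), then permute the other 4: (4)! = 24.

24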